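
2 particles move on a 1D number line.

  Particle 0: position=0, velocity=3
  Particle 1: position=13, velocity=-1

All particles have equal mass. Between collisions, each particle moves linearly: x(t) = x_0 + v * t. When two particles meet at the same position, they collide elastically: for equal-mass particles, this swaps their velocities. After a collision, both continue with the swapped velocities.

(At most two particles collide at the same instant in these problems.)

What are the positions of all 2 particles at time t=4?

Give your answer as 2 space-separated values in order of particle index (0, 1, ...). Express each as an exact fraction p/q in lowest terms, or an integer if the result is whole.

Collision at t=13/4: particles 0 and 1 swap velocities; positions: p0=39/4 p1=39/4; velocities now: v0=-1 v1=3
Advance to t=4 (no further collisions before then); velocities: v0=-1 v1=3; positions = 9 12

Answer: 9 12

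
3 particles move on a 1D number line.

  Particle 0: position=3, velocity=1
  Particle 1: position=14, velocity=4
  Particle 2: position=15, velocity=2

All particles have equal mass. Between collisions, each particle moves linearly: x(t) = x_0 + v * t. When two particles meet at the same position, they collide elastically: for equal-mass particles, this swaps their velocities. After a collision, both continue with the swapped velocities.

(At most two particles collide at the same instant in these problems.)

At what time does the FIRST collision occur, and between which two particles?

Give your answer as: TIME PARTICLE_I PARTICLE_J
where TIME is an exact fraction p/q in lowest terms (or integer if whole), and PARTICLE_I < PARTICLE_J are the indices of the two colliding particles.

Answer: 1/2 1 2

Derivation:
Pair (0,1): pos 3,14 vel 1,4 -> not approaching (rel speed -3 <= 0)
Pair (1,2): pos 14,15 vel 4,2 -> gap=1, closing at 2/unit, collide at t=1/2
Earliest collision: t=1/2 between 1 and 2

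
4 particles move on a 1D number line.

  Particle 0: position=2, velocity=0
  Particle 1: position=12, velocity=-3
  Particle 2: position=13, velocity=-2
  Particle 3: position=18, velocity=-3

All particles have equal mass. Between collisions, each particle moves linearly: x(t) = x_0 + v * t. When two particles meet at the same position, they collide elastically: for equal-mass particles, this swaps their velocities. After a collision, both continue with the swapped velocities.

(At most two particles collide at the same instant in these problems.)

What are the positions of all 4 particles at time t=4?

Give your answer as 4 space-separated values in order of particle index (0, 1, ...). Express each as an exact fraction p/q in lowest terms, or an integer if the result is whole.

Answer: 0 2 5 6

Derivation:
Collision at t=10/3: particles 0 and 1 swap velocities; positions: p0=2 p1=2 p2=19/3 p3=8; velocities now: v0=-3 v1=0 v2=-2 v3=-3
Advance to t=4 (no further collisions before then); velocities: v0=-3 v1=0 v2=-2 v3=-3; positions = 0 2 5 6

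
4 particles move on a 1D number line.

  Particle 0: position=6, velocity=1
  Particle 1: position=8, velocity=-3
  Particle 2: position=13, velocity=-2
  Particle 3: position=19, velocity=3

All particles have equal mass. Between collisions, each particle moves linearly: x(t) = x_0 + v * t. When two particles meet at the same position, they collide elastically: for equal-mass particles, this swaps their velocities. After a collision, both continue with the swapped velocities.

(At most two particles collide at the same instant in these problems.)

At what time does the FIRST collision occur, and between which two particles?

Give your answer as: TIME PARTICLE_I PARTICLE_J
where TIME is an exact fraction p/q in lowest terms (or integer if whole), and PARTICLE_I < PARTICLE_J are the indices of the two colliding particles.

Pair (0,1): pos 6,8 vel 1,-3 -> gap=2, closing at 4/unit, collide at t=1/2
Pair (1,2): pos 8,13 vel -3,-2 -> not approaching (rel speed -1 <= 0)
Pair (2,3): pos 13,19 vel -2,3 -> not approaching (rel speed -5 <= 0)
Earliest collision: t=1/2 between 0 and 1

Answer: 1/2 0 1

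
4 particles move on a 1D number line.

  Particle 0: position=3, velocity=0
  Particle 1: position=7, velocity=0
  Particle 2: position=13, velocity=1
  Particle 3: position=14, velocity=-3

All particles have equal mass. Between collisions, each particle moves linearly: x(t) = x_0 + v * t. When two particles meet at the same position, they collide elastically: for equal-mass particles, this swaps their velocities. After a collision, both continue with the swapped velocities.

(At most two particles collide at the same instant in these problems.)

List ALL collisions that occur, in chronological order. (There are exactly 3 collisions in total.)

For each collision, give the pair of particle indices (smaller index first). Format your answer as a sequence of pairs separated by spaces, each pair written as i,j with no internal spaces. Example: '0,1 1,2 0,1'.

Answer: 2,3 1,2 0,1

Derivation:
Collision at t=1/4: particles 2 and 3 swap velocities; positions: p0=3 p1=7 p2=53/4 p3=53/4; velocities now: v0=0 v1=0 v2=-3 v3=1
Collision at t=7/3: particles 1 and 2 swap velocities; positions: p0=3 p1=7 p2=7 p3=46/3; velocities now: v0=0 v1=-3 v2=0 v3=1
Collision at t=11/3: particles 0 and 1 swap velocities; positions: p0=3 p1=3 p2=7 p3=50/3; velocities now: v0=-3 v1=0 v2=0 v3=1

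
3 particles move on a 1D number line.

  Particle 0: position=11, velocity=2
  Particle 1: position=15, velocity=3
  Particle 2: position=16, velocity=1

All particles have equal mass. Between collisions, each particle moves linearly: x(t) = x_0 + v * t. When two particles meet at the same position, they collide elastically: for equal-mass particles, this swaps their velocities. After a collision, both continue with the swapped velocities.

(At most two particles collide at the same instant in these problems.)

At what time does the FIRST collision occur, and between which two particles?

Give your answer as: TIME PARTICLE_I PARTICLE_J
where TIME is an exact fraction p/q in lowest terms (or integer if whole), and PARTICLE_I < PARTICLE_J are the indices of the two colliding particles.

Answer: 1/2 1 2

Derivation:
Pair (0,1): pos 11,15 vel 2,3 -> not approaching (rel speed -1 <= 0)
Pair (1,2): pos 15,16 vel 3,1 -> gap=1, closing at 2/unit, collide at t=1/2
Earliest collision: t=1/2 between 1 and 2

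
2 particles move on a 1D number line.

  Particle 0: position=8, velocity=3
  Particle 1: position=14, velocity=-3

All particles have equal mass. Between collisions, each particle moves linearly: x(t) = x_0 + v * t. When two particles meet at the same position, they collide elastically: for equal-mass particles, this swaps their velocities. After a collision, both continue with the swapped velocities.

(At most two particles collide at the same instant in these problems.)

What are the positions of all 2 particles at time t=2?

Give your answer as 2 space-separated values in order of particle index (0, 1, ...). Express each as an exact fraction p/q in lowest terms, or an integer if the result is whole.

Collision at t=1: particles 0 and 1 swap velocities; positions: p0=11 p1=11; velocities now: v0=-3 v1=3
Advance to t=2 (no further collisions before then); velocities: v0=-3 v1=3; positions = 8 14

Answer: 8 14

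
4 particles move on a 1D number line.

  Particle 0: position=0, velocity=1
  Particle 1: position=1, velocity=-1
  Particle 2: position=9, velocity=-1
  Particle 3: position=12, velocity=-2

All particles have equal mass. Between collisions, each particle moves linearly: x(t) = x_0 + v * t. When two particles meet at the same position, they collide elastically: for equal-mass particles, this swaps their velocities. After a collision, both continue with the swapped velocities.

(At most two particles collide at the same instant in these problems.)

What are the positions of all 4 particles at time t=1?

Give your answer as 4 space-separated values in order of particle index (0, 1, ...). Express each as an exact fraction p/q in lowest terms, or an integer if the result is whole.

Answer: 0 1 8 10

Derivation:
Collision at t=1/2: particles 0 and 1 swap velocities; positions: p0=1/2 p1=1/2 p2=17/2 p3=11; velocities now: v0=-1 v1=1 v2=-1 v3=-2
Advance to t=1 (no further collisions before then); velocities: v0=-1 v1=1 v2=-1 v3=-2; positions = 0 1 8 10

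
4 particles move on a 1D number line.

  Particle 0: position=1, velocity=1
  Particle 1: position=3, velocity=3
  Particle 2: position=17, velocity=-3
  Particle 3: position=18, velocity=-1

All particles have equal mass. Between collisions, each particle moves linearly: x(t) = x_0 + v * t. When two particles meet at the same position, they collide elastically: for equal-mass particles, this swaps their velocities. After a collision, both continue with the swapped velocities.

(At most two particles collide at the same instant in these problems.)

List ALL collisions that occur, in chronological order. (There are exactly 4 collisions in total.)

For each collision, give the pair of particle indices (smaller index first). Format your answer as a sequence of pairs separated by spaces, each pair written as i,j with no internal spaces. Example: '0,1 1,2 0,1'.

Collision at t=7/3: particles 1 and 2 swap velocities; positions: p0=10/3 p1=10 p2=10 p3=47/3; velocities now: v0=1 v1=-3 v2=3 v3=-1
Collision at t=15/4: particles 2 and 3 swap velocities; positions: p0=19/4 p1=23/4 p2=57/4 p3=57/4; velocities now: v0=1 v1=-3 v2=-1 v3=3
Collision at t=4: particles 0 and 1 swap velocities; positions: p0=5 p1=5 p2=14 p3=15; velocities now: v0=-3 v1=1 v2=-1 v3=3
Collision at t=17/2: particles 1 and 2 swap velocities; positions: p0=-17/2 p1=19/2 p2=19/2 p3=57/2; velocities now: v0=-3 v1=-1 v2=1 v3=3

Answer: 1,2 2,3 0,1 1,2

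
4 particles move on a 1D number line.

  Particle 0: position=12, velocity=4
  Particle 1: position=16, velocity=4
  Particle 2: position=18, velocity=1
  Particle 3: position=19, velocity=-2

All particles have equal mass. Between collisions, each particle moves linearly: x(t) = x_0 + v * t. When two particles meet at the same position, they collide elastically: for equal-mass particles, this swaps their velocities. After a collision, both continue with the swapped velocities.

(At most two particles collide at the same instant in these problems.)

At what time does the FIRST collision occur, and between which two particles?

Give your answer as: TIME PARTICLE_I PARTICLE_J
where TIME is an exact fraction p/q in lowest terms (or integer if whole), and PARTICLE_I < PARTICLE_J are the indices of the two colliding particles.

Answer: 1/3 2 3

Derivation:
Pair (0,1): pos 12,16 vel 4,4 -> not approaching (rel speed 0 <= 0)
Pair (1,2): pos 16,18 vel 4,1 -> gap=2, closing at 3/unit, collide at t=2/3
Pair (2,3): pos 18,19 vel 1,-2 -> gap=1, closing at 3/unit, collide at t=1/3
Earliest collision: t=1/3 between 2 and 3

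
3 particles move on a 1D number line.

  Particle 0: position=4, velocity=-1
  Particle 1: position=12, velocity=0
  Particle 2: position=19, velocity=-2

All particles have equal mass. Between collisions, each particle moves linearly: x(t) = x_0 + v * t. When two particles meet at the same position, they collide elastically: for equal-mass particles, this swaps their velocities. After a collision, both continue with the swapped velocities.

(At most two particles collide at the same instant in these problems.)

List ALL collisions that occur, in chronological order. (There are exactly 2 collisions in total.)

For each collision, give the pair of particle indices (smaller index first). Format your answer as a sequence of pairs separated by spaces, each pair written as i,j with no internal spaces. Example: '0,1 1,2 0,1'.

Collision at t=7/2: particles 1 and 2 swap velocities; positions: p0=1/2 p1=12 p2=12; velocities now: v0=-1 v1=-2 v2=0
Collision at t=15: particles 0 and 1 swap velocities; positions: p0=-11 p1=-11 p2=12; velocities now: v0=-2 v1=-1 v2=0

Answer: 1,2 0,1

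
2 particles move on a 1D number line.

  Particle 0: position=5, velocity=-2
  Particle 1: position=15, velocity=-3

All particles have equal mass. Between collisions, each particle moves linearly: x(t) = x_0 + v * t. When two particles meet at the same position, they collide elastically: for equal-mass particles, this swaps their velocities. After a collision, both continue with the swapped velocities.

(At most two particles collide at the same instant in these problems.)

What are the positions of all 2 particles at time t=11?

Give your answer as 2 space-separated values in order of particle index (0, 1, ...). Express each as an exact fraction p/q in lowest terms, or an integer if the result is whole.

Collision at t=10: particles 0 and 1 swap velocities; positions: p0=-15 p1=-15; velocities now: v0=-3 v1=-2
Advance to t=11 (no further collisions before then); velocities: v0=-3 v1=-2; positions = -18 -17

Answer: -18 -17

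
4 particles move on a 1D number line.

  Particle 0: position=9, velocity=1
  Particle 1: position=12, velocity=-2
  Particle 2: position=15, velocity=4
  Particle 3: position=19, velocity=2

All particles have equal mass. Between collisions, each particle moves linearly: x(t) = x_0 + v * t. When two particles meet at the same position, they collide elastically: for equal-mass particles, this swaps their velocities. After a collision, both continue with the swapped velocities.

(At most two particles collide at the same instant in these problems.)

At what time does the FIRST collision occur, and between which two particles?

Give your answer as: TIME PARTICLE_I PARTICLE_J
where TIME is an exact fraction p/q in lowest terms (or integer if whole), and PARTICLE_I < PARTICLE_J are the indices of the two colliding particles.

Pair (0,1): pos 9,12 vel 1,-2 -> gap=3, closing at 3/unit, collide at t=1
Pair (1,2): pos 12,15 vel -2,4 -> not approaching (rel speed -6 <= 0)
Pair (2,3): pos 15,19 vel 4,2 -> gap=4, closing at 2/unit, collide at t=2
Earliest collision: t=1 between 0 and 1

Answer: 1 0 1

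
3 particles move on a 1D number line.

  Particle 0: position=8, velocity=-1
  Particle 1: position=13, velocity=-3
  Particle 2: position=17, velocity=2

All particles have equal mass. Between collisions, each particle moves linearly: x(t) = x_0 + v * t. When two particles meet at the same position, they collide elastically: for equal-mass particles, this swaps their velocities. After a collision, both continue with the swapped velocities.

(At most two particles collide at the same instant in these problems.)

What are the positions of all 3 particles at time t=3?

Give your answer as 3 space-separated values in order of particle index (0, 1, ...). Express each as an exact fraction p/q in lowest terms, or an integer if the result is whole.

Collision at t=5/2: particles 0 and 1 swap velocities; positions: p0=11/2 p1=11/2 p2=22; velocities now: v0=-3 v1=-1 v2=2
Advance to t=3 (no further collisions before then); velocities: v0=-3 v1=-1 v2=2; positions = 4 5 23

Answer: 4 5 23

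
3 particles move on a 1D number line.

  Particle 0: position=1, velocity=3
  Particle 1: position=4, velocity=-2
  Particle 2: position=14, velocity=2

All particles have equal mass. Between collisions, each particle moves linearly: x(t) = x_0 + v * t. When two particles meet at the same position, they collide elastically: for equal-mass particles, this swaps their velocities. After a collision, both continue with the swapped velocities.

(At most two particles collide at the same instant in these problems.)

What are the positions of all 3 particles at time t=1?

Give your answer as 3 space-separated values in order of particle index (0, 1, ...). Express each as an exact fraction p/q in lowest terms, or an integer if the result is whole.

Collision at t=3/5: particles 0 and 1 swap velocities; positions: p0=14/5 p1=14/5 p2=76/5; velocities now: v0=-2 v1=3 v2=2
Advance to t=1 (no further collisions before then); velocities: v0=-2 v1=3 v2=2; positions = 2 4 16

Answer: 2 4 16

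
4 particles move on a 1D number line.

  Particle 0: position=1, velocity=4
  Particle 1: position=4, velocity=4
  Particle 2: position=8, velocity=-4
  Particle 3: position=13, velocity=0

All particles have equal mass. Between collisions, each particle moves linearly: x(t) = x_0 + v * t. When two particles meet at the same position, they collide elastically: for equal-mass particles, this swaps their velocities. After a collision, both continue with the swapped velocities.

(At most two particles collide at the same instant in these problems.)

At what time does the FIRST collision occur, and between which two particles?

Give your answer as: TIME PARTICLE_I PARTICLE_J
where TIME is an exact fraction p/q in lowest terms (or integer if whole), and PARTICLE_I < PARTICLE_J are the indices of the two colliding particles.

Answer: 1/2 1 2

Derivation:
Pair (0,1): pos 1,4 vel 4,4 -> not approaching (rel speed 0 <= 0)
Pair (1,2): pos 4,8 vel 4,-4 -> gap=4, closing at 8/unit, collide at t=1/2
Pair (2,3): pos 8,13 vel -4,0 -> not approaching (rel speed -4 <= 0)
Earliest collision: t=1/2 between 1 and 2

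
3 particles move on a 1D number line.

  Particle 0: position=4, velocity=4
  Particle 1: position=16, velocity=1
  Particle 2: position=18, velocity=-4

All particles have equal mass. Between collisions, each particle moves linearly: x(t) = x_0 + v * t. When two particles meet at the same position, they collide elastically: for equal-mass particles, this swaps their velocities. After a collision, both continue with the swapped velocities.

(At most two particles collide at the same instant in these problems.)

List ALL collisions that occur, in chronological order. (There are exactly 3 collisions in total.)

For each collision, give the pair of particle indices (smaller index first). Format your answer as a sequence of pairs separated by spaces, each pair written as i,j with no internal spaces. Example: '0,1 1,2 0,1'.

Collision at t=2/5: particles 1 and 2 swap velocities; positions: p0=28/5 p1=82/5 p2=82/5; velocities now: v0=4 v1=-4 v2=1
Collision at t=7/4: particles 0 and 1 swap velocities; positions: p0=11 p1=11 p2=71/4; velocities now: v0=-4 v1=4 v2=1
Collision at t=4: particles 1 and 2 swap velocities; positions: p0=2 p1=20 p2=20; velocities now: v0=-4 v1=1 v2=4

Answer: 1,2 0,1 1,2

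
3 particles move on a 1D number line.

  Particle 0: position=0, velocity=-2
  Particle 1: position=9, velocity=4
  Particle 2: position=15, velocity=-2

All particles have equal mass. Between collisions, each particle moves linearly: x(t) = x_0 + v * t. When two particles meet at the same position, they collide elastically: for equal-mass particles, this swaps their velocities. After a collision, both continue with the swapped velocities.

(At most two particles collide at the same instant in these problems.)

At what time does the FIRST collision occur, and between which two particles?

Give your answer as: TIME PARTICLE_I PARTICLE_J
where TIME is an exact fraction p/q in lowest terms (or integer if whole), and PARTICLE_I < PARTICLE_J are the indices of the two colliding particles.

Answer: 1 1 2

Derivation:
Pair (0,1): pos 0,9 vel -2,4 -> not approaching (rel speed -6 <= 0)
Pair (1,2): pos 9,15 vel 4,-2 -> gap=6, closing at 6/unit, collide at t=1
Earliest collision: t=1 between 1 and 2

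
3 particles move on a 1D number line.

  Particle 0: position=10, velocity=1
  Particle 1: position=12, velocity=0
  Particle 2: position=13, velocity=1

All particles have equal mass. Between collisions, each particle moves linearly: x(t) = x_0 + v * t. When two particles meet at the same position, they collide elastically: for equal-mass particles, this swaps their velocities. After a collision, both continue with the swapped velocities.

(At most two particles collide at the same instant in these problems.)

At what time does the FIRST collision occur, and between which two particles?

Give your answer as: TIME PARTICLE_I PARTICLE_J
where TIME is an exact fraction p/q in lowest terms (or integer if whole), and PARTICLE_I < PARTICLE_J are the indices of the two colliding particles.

Answer: 2 0 1

Derivation:
Pair (0,1): pos 10,12 vel 1,0 -> gap=2, closing at 1/unit, collide at t=2
Pair (1,2): pos 12,13 vel 0,1 -> not approaching (rel speed -1 <= 0)
Earliest collision: t=2 between 0 and 1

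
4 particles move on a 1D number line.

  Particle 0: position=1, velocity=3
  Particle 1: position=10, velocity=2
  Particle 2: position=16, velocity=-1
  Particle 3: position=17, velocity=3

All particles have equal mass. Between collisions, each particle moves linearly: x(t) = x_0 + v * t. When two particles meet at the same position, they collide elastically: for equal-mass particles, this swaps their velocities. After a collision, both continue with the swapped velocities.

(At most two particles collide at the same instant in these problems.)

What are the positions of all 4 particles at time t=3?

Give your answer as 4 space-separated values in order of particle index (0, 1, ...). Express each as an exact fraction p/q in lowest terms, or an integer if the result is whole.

Answer: 10 13 16 26

Derivation:
Collision at t=2: particles 1 and 2 swap velocities; positions: p0=7 p1=14 p2=14 p3=23; velocities now: v0=3 v1=-1 v2=2 v3=3
Advance to t=3 (no further collisions before then); velocities: v0=3 v1=-1 v2=2 v3=3; positions = 10 13 16 26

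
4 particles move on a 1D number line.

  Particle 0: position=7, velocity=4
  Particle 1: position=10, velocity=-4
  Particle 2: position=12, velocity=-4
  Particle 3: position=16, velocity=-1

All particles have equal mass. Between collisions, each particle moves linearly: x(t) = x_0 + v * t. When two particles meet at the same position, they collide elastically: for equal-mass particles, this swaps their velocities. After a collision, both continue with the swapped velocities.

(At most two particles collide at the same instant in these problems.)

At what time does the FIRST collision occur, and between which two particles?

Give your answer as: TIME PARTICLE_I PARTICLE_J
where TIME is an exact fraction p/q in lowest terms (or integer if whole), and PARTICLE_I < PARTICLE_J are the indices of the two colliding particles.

Answer: 3/8 0 1

Derivation:
Pair (0,1): pos 7,10 vel 4,-4 -> gap=3, closing at 8/unit, collide at t=3/8
Pair (1,2): pos 10,12 vel -4,-4 -> not approaching (rel speed 0 <= 0)
Pair (2,3): pos 12,16 vel -4,-1 -> not approaching (rel speed -3 <= 0)
Earliest collision: t=3/8 between 0 and 1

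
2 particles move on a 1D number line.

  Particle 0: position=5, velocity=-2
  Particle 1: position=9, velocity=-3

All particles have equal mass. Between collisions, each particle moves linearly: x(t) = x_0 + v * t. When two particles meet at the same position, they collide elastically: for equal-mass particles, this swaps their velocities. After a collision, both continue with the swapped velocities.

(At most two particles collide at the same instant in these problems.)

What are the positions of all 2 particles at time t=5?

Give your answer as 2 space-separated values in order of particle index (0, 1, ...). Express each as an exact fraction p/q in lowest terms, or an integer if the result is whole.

Collision at t=4: particles 0 and 1 swap velocities; positions: p0=-3 p1=-3; velocities now: v0=-3 v1=-2
Advance to t=5 (no further collisions before then); velocities: v0=-3 v1=-2; positions = -6 -5

Answer: -6 -5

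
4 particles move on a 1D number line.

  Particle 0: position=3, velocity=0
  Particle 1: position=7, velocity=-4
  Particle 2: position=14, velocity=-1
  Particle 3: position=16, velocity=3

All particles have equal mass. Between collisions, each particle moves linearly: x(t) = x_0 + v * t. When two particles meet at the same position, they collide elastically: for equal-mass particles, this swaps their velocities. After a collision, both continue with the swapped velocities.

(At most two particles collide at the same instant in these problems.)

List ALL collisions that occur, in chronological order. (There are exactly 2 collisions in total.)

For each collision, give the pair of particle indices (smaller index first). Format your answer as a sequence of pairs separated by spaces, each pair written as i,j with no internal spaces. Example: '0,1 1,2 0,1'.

Collision at t=1: particles 0 and 1 swap velocities; positions: p0=3 p1=3 p2=13 p3=19; velocities now: v0=-4 v1=0 v2=-1 v3=3
Collision at t=11: particles 1 and 2 swap velocities; positions: p0=-37 p1=3 p2=3 p3=49; velocities now: v0=-4 v1=-1 v2=0 v3=3

Answer: 0,1 1,2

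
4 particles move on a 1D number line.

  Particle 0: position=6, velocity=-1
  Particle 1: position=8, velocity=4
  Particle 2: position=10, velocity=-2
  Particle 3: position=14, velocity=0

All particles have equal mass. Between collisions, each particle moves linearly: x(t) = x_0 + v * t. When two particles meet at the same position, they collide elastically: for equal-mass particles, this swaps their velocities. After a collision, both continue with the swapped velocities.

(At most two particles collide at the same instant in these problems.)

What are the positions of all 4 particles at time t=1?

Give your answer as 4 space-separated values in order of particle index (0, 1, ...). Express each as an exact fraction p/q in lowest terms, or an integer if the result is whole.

Collision at t=1/3: particles 1 and 2 swap velocities; positions: p0=17/3 p1=28/3 p2=28/3 p3=14; velocities now: v0=-1 v1=-2 v2=4 v3=0
Advance to t=1 (no further collisions before then); velocities: v0=-1 v1=-2 v2=4 v3=0; positions = 5 8 12 14

Answer: 5 8 12 14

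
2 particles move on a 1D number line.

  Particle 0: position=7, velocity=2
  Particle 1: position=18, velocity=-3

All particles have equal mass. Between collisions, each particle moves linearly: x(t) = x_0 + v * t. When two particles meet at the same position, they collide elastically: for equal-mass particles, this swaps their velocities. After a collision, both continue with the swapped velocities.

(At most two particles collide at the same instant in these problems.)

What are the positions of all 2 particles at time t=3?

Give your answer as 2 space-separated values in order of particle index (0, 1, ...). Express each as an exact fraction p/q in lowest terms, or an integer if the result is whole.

Collision at t=11/5: particles 0 and 1 swap velocities; positions: p0=57/5 p1=57/5; velocities now: v0=-3 v1=2
Advance to t=3 (no further collisions before then); velocities: v0=-3 v1=2; positions = 9 13

Answer: 9 13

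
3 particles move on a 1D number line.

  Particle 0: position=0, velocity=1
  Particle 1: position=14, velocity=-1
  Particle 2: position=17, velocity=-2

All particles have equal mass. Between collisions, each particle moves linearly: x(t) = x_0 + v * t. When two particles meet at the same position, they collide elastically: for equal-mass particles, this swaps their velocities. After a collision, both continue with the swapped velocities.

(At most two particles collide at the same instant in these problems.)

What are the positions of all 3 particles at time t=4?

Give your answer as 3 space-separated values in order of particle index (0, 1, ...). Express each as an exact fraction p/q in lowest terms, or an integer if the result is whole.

Collision at t=3: particles 1 and 2 swap velocities; positions: p0=3 p1=11 p2=11; velocities now: v0=1 v1=-2 v2=-1
Advance to t=4 (no further collisions before then); velocities: v0=1 v1=-2 v2=-1; positions = 4 9 10

Answer: 4 9 10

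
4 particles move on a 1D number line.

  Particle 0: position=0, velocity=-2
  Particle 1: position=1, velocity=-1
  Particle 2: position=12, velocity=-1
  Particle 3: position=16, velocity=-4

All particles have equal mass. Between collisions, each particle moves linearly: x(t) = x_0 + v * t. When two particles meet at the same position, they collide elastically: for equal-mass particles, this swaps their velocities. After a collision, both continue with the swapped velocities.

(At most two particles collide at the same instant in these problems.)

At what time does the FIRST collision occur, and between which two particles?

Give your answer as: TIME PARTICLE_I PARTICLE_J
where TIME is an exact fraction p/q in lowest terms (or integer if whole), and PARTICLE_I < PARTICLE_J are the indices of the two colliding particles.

Pair (0,1): pos 0,1 vel -2,-1 -> not approaching (rel speed -1 <= 0)
Pair (1,2): pos 1,12 vel -1,-1 -> not approaching (rel speed 0 <= 0)
Pair (2,3): pos 12,16 vel -1,-4 -> gap=4, closing at 3/unit, collide at t=4/3
Earliest collision: t=4/3 between 2 and 3

Answer: 4/3 2 3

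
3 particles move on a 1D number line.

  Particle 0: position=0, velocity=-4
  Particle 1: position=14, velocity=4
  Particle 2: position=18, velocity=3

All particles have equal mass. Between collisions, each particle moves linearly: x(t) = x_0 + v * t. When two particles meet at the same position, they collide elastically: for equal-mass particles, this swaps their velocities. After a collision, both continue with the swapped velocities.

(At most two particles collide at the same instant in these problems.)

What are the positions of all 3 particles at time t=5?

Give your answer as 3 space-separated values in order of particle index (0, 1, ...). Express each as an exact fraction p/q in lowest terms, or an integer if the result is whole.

Collision at t=4: particles 1 and 2 swap velocities; positions: p0=-16 p1=30 p2=30; velocities now: v0=-4 v1=3 v2=4
Advance to t=5 (no further collisions before then); velocities: v0=-4 v1=3 v2=4; positions = -20 33 34

Answer: -20 33 34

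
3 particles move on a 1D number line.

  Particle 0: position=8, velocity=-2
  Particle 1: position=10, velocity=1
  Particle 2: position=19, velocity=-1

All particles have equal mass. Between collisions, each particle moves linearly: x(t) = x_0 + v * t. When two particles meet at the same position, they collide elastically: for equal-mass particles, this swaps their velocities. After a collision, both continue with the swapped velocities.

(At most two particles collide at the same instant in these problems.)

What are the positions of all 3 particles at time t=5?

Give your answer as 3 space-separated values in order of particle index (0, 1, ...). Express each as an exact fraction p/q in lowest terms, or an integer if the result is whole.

Collision at t=9/2: particles 1 and 2 swap velocities; positions: p0=-1 p1=29/2 p2=29/2; velocities now: v0=-2 v1=-1 v2=1
Advance to t=5 (no further collisions before then); velocities: v0=-2 v1=-1 v2=1; positions = -2 14 15

Answer: -2 14 15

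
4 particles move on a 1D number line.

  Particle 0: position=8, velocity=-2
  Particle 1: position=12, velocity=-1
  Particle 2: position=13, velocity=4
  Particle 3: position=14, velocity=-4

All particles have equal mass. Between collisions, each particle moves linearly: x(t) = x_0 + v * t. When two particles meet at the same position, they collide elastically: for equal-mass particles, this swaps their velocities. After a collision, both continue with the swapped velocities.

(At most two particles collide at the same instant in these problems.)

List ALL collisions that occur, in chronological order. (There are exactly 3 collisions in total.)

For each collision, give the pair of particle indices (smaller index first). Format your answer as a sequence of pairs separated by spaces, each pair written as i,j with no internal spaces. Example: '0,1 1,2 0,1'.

Answer: 2,3 1,2 0,1

Derivation:
Collision at t=1/8: particles 2 and 3 swap velocities; positions: p0=31/4 p1=95/8 p2=27/2 p3=27/2; velocities now: v0=-2 v1=-1 v2=-4 v3=4
Collision at t=2/3: particles 1 and 2 swap velocities; positions: p0=20/3 p1=34/3 p2=34/3 p3=47/3; velocities now: v0=-2 v1=-4 v2=-1 v3=4
Collision at t=3: particles 0 and 1 swap velocities; positions: p0=2 p1=2 p2=9 p3=25; velocities now: v0=-4 v1=-2 v2=-1 v3=4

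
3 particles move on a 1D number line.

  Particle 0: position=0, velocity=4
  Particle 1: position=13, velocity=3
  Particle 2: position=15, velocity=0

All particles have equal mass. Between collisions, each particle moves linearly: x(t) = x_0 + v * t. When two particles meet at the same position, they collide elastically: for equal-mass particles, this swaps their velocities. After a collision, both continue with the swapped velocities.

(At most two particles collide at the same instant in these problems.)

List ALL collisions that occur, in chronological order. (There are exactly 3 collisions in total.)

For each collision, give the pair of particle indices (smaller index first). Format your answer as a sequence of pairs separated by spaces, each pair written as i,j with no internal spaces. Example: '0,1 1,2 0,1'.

Collision at t=2/3: particles 1 and 2 swap velocities; positions: p0=8/3 p1=15 p2=15; velocities now: v0=4 v1=0 v2=3
Collision at t=15/4: particles 0 and 1 swap velocities; positions: p0=15 p1=15 p2=97/4; velocities now: v0=0 v1=4 v2=3
Collision at t=13: particles 1 and 2 swap velocities; positions: p0=15 p1=52 p2=52; velocities now: v0=0 v1=3 v2=4

Answer: 1,2 0,1 1,2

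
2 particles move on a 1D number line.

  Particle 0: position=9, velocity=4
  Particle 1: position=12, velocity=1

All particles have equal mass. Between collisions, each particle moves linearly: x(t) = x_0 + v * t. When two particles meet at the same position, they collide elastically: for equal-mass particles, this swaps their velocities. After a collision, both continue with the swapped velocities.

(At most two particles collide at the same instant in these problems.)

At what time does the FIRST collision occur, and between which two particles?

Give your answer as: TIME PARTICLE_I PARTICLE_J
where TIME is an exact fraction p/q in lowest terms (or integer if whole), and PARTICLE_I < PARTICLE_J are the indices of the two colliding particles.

Answer: 1 0 1

Derivation:
Pair (0,1): pos 9,12 vel 4,1 -> gap=3, closing at 3/unit, collide at t=1
Earliest collision: t=1 between 0 and 1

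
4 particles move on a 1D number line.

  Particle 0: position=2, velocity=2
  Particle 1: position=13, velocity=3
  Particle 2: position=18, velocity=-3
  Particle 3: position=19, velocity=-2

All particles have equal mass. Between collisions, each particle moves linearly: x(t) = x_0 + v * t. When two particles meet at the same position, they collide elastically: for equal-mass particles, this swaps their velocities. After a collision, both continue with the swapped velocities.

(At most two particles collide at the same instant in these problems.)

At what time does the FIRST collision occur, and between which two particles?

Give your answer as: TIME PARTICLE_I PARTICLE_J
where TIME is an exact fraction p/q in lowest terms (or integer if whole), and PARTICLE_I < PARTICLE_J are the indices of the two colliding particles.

Pair (0,1): pos 2,13 vel 2,3 -> not approaching (rel speed -1 <= 0)
Pair (1,2): pos 13,18 vel 3,-3 -> gap=5, closing at 6/unit, collide at t=5/6
Pair (2,3): pos 18,19 vel -3,-2 -> not approaching (rel speed -1 <= 0)
Earliest collision: t=5/6 between 1 and 2

Answer: 5/6 1 2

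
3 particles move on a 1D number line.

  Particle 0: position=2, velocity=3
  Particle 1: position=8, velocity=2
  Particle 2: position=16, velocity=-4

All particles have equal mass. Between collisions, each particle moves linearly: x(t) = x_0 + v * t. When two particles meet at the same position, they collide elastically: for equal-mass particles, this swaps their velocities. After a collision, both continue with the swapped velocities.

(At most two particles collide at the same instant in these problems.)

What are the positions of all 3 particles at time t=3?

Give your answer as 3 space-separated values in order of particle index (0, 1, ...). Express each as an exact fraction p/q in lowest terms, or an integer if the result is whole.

Answer: 4 11 14

Derivation:
Collision at t=4/3: particles 1 and 2 swap velocities; positions: p0=6 p1=32/3 p2=32/3; velocities now: v0=3 v1=-4 v2=2
Collision at t=2: particles 0 and 1 swap velocities; positions: p0=8 p1=8 p2=12; velocities now: v0=-4 v1=3 v2=2
Advance to t=3 (no further collisions before then); velocities: v0=-4 v1=3 v2=2; positions = 4 11 14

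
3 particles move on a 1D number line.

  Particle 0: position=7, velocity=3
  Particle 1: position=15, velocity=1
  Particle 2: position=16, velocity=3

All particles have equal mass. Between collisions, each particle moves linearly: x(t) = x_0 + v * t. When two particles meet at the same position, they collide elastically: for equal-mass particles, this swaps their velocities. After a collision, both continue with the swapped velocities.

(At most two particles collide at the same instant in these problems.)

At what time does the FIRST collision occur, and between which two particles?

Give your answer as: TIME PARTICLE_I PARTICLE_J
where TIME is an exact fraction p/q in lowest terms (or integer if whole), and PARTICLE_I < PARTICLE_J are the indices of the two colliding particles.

Pair (0,1): pos 7,15 vel 3,1 -> gap=8, closing at 2/unit, collide at t=4
Pair (1,2): pos 15,16 vel 1,3 -> not approaching (rel speed -2 <= 0)
Earliest collision: t=4 between 0 and 1

Answer: 4 0 1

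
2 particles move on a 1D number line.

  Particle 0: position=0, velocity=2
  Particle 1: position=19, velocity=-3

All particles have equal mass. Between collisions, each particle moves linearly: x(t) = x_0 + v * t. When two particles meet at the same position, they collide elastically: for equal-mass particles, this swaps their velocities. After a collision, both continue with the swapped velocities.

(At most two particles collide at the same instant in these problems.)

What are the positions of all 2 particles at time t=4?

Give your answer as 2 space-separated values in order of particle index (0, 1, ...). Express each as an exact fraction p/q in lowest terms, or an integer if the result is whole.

Answer: 7 8

Derivation:
Collision at t=19/5: particles 0 and 1 swap velocities; positions: p0=38/5 p1=38/5; velocities now: v0=-3 v1=2
Advance to t=4 (no further collisions before then); velocities: v0=-3 v1=2; positions = 7 8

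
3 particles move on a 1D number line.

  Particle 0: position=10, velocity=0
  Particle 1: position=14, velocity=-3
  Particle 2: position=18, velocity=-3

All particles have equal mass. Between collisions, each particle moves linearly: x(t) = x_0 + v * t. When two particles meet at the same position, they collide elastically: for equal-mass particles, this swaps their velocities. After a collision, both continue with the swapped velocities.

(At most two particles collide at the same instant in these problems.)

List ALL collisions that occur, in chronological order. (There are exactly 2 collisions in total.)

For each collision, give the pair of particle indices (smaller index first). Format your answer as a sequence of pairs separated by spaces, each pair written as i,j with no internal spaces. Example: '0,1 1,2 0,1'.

Collision at t=4/3: particles 0 and 1 swap velocities; positions: p0=10 p1=10 p2=14; velocities now: v0=-3 v1=0 v2=-3
Collision at t=8/3: particles 1 and 2 swap velocities; positions: p0=6 p1=10 p2=10; velocities now: v0=-3 v1=-3 v2=0

Answer: 0,1 1,2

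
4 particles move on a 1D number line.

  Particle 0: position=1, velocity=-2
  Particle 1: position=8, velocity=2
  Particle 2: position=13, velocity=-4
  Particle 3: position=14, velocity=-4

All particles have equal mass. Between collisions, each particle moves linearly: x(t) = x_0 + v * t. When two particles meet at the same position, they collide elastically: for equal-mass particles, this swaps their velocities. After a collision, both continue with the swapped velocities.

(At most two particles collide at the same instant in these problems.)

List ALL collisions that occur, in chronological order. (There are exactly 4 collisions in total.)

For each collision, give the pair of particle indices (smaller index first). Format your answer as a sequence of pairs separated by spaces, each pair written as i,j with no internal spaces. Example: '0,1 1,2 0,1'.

Answer: 1,2 2,3 0,1 1,2

Derivation:
Collision at t=5/6: particles 1 and 2 swap velocities; positions: p0=-2/3 p1=29/3 p2=29/3 p3=32/3; velocities now: v0=-2 v1=-4 v2=2 v3=-4
Collision at t=1: particles 2 and 3 swap velocities; positions: p0=-1 p1=9 p2=10 p3=10; velocities now: v0=-2 v1=-4 v2=-4 v3=2
Collision at t=6: particles 0 and 1 swap velocities; positions: p0=-11 p1=-11 p2=-10 p3=20; velocities now: v0=-4 v1=-2 v2=-4 v3=2
Collision at t=13/2: particles 1 and 2 swap velocities; positions: p0=-13 p1=-12 p2=-12 p3=21; velocities now: v0=-4 v1=-4 v2=-2 v3=2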